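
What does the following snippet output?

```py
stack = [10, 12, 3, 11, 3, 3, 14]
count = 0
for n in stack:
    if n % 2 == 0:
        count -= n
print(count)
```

n=10: even, count = 0-10 = -10
n=12: even, count = (-10)-12 = -22
n=3: not even
n=11: not even
n=3: not even
n=3: not even
n=14: even, count = (-22)-14 = -36

-36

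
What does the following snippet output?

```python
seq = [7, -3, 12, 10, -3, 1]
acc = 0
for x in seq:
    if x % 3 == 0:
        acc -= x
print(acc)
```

-6

x=7: not %3==0
x=-3: %3==0, acc = 0-(-3) = 3
x=12: %3==0, acc = 3-12 = -9
x=10: not %3==0
x=-3: %3==0, acc = (-9)-(-3) = -6
x=1: not %3==0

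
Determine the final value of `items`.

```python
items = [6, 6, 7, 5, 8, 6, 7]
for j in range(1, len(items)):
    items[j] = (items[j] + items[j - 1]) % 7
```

j=1: items[1] = (6+6)%7 = 5 → [6, 5, 7, 5, 8, 6, 7]
j=2: items[2] = (7+5)%7 = 5 → [6, 5, 5, 5, 8, 6, 7]
j=3: items[3] = (5+5)%7 = 3 → [6, 5, 5, 3, 8, 6, 7]
j=4: items[4] = (8+3)%7 = 4 → [6, 5, 5, 3, 4, 6, 7]
j=5: items[5] = (6+4)%7 = 3 → [6, 5, 5, 3, 4, 3, 7]
j=6: items[6] = (7+3)%7 = 3 → [6, 5, 5, 3, 4, 3, 3]

[6, 5, 5, 3, 4, 3, 3]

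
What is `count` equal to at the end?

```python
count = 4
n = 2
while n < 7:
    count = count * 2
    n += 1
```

n=2: count = 4*2 = 8
n=3: count = 8*2 = 16
n=4: count = 16*2 = 32
n=5: count = 32*2 = 64
n=6: count = 64*2 = 128

128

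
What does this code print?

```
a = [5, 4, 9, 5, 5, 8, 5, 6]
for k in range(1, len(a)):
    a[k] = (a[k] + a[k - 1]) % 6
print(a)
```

[5, 3, 0, 5, 4, 0, 5, 5]

k=1: a[1] = (4+5)%6 = 3 → [5, 3, 9, 5, 5, 8, 5, 6]
k=2: a[2] = (9+3)%6 = 0 → [5, 3, 0, 5, 5, 8, 5, 6]
k=3: a[3] = (5+0)%6 = 5 → [5, 3, 0, 5, 5, 8, 5, 6]
k=4: a[4] = (5+5)%6 = 4 → [5, 3, 0, 5, 4, 8, 5, 6]
k=5: a[5] = (8+4)%6 = 0 → [5, 3, 0, 5, 4, 0, 5, 6]
k=6: a[6] = (5+0)%6 = 5 → [5, 3, 0, 5, 4, 0, 5, 6]
k=7: a[7] = (6+5)%6 = 5 → [5, 3, 0, 5, 4, 0, 5, 5]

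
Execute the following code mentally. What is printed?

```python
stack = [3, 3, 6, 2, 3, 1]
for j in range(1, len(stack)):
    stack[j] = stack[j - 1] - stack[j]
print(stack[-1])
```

-12

j=1: stack[1] = 3-3 = 0 → [3, 0, 6, 2, 3, 1]
j=2: stack[2] = 0-6 = -6 → [3, 0, -6, 2, 3, 1]
j=3: stack[3] = (-6)-2 = -8 → [3, 0, -6, -8, 3, 1]
j=4: stack[4] = (-8)-3 = -11 → [3, 0, -6, -8, -11, 1]
j=5: stack[5] = (-11)-1 = -12 → [3, 0, -6, -8, -11, -12]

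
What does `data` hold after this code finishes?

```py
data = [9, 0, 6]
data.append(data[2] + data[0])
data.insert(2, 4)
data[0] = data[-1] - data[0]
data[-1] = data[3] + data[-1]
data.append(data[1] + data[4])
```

append data[2]+data[0] = 6+9 = 15 → [9, 0, 6, 15]
insert 4 at 2 → [9, 0, 4, 6, 15]
data[0] = data[-1]-data[0] = 15-9 = 6 → [6, 0, 4, 6, 15]
data[-1] = data[3]+data[-1] = 6+15 = 21 → [6, 0, 4, 6, 21]
append data[1]+data[4] = 0+21 = 21 → [6, 0, 4, 6, 21, 21]

[6, 0, 4, 6, 21, 21]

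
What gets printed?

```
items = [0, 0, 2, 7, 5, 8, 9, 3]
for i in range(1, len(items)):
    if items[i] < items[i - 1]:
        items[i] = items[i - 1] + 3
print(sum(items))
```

67

i=1: 0>=0, unchanged → [0, 0, 2, 7, 5, 8, 9, 3]
i=2: 2>=0, unchanged → [0, 0, 2, 7, 5, 8, 9, 3]
i=3: 7>=2, unchanged → [0, 0, 2, 7, 5, 8, 9, 3]
i=4: 5<7, items[4] = 7+3 = 10 → [0, 0, 2, 7, 10, 8, 9, 3]
i=5: 8<10, items[5] = 10+3 = 13 → [0, 0, 2, 7, 10, 13, 9, 3]
i=6: 9<13, items[6] = 13+3 = 16 → [0, 0, 2, 7, 10, 13, 16, 3]
i=7: 3<16, items[7] = 16+3 = 19 → [0, 0, 2, 7, 10, 13, 16, 19]
sum = 67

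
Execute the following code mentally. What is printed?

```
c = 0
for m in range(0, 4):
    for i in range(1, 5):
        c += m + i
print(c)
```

64

m=0,i=1: c = 0+1 = 1
m=0,i=2: c = 1+2 = 3
m=0,i=3: c = 3+3 = 6
m=0,i=4: c = 6+4 = 10
m=1,i=1: c = 10+2 = 12
m=1,i=2: c = 12+3 = 15
m=1,i=3: c = 15+4 = 19
m=1,i=4: c = 19+5 = 24
m=2,i=1: c = 24+3 = 27
m=2,i=2: c = 27+4 = 31
m=2,i=3: c = 31+5 = 36
m=2,i=4: c = 36+6 = 42
m=3,i=1: c = 42+4 = 46
m=3,i=2: c = 46+5 = 51
m=3,i=3: c = 51+6 = 57
m=3,i=4: c = 57+7 = 64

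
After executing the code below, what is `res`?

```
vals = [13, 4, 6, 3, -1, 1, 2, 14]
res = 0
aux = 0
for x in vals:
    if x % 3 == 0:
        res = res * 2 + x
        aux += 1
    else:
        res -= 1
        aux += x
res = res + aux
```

x=13: not %3==0, res = 0-1 = -1; aux=13
x=4: not %3==0, res = (-1)-1 = -2; aux=17
x=6: %3==0, res = (-2)*2+6 = 2; aux=18
x=3: %3==0, res = 2*2+3 = 7; aux=19
x=-1: not %3==0, res = 7-1 = 6; aux=18
x=1: not %3==0, res = 6-1 = 5; aux=19
x=2: not %3==0, res = 5-1 = 4; aux=21
x=14: not %3==0, res = 4-1 = 3; aux=35
res+aux = 3+35 = 38

38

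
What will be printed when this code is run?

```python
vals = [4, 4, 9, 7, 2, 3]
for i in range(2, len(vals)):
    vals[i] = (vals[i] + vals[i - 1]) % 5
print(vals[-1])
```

i=2: vals[2] = (9+4)%5 = 3 → [4, 4, 3, 7, 2, 3]
i=3: vals[3] = (7+3)%5 = 0 → [4, 4, 3, 0, 2, 3]
i=4: vals[4] = (2+0)%5 = 2 → [4, 4, 3, 0, 2, 3]
i=5: vals[5] = (3+2)%5 = 0 → [4, 4, 3, 0, 2, 0]

0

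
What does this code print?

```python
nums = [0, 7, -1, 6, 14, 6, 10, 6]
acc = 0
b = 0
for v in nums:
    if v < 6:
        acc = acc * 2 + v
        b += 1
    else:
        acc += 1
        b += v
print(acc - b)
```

v=0: <6, acc = 0*2+0 = 0; b=1
v=7: not <6, acc = 0+1 = 1; b=8
v=-1: <6, acc = 1*2+(-1) = 1; b=9
v=6: not <6, acc = 1+1 = 2; b=15
v=14: not <6, acc = 2+1 = 3; b=29
v=6: not <6, acc = 3+1 = 4; b=35
v=10: not <6, acc = 4+1 = 5; b=45
v=6: not <6, acc = 5+1 = 6; b=51
acc-b = 6-51 = -45

-45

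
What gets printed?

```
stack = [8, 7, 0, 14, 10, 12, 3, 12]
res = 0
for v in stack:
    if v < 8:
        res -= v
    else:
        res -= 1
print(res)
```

v=8: not <8, res = 0-1 = -1
v=7: <8, res = (-1)-7 = -8
v=0: <8, res = (-8)-0 = -8
v=14: not <8, res = (-8)-1 = -9
v=10: not <8, res = (-9)-1 = -10
v=12: not <8, res = (-10)-1 = -11
v=3: <8, res = (-11)-3 = -14
v=12: not <8, res = (-14)-1 = -15

-15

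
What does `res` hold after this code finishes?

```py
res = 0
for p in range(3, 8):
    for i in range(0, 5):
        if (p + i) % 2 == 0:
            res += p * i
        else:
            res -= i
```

p=3,i=0: odd sum, res = 0-0 = 0
p=3,i=1: even sum, res = 0+3 = 3
p=3,i=2: odd sum, res = 3-2 = 1
p=3,i=3: even sum, res = 1+9 = 10
p=3,i=4: odd sum, res = 10-4 = 6
p=4,i=0: even sum, res = 6+0 = 6
p=4,i=1: odd sum, res = 6-1 = 5
p=4,i=2: even sum, res = 5+8 = 13
p=4,i=3: odd sum, res = 13-3 = 10
p=4,i=4: even sum, res = 10+16 = 26
p=5,i=0: odd sum, res = 26-0 = 26
p=5,i=1: even sum, res = 26+5 = 31
p=5,i=2: odd sum, res = 31-2 = 29
p=5,i=3: even sum, res = 29+15 = 44
p=5,i=4: odd sum, res = 44-4 = 40
p=6,i=0: even sum, res = 40+0 = 40
p=6,i=1: odd sum, res = 40-1 = 39
p=6,i=2: even sum, res = 39+12 = 51
p=6,i=3: odd sum, res = 51-3 = 48
p=6,i=4: even sum, res = 48+24 = 72
p=7,i=0: odd sum, res = 72-0 = 72
p=7,i=1: even sum, res = 72+7 = 79
p=7,i=2: odd sum, res = 79-2 = 77
p=7,i=3: even sum, res = 77+21 = 98
p=7,i=4: odd sum, res = 98-4 = 94

94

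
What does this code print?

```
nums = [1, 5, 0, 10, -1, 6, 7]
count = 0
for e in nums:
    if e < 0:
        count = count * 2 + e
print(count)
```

-1

e=1: not <0
e=5: not <0
e=0: not <0
e=10: not <0
e=-1: <0, count = 0*2+(-1) = -1
e=6: not <0
e=7: not <0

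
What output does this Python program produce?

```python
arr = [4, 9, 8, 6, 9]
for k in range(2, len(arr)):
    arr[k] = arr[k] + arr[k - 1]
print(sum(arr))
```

85

k=2: arr[2] = 8+9 = 17 → [4, 9, 17, 6, 9]
k=3: arr[3] = 6+17 = 23 → [4, 9, 17, 23, 9]
k=4: arr[4] = 9+23 = 32 → [4, 9, 17, 23, 32]
sum = 85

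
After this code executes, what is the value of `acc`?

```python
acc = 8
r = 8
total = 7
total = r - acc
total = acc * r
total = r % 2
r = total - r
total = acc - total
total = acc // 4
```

total = 8-8 = 0
total = 8*8 = 64
total = 8%2 = 0
r = 0-8 = -8
total = 8-0 = 8
total = 8//4 = 2

8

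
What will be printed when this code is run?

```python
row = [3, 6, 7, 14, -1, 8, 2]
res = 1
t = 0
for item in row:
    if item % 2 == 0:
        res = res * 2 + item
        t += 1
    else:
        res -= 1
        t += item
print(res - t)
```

97

item=3: not even, res = 1-1 = 0; t=3
item=6: even, res = 0*2+6 = 6; t=4
item=7: not even, res = 6-1 = 5; t=11
item=14: even, res = 5*2+14 = 24; t=12
item=-1: not even, res = 24-1 = 23; t=11
item=8: even, res = 23*2+8 = 54; t=12
item=2: even, res = 54*2+2 = 110; t=13
res-t = 110-13 = 97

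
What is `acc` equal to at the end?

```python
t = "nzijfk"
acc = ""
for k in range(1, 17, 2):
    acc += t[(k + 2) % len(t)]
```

'jkzjkzjk'

k=1: add t[3]='j' → 'j'
k=3: add t[5]='k' → 'jk'
k=5: add t[1]='z' → 'jkz'
k=7: add t[3]='j' → 'jkzj'
k=9: add t[5]='k' → 'jkzjk'
k=11: add t[1]='z' → 'jkzjkz'
k=13: add t[3]='j' → 'jkzjkzj'
k=15: add t[5]='k' → 'jkzjkzjk'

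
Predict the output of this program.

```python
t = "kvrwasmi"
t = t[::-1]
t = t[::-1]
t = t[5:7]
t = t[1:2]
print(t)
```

m

reverse → 'imsawrvk'
reverse → 'kvrwasmi'
slice [5:7] → 'sm'
slice [1:2] → 'm'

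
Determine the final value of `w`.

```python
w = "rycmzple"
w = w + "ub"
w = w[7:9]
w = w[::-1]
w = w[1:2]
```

+ 'ub' → 'rycmzpleub'
slice [7:9] → 'eu'
reverse → 'ue'
slice [1:2] → 'e'

'e'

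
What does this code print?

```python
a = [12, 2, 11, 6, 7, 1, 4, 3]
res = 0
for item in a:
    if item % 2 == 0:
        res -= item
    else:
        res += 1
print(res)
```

item=12: even, res = 0-12 = -12
item=2: even, res = (-12)-2 = -14
item=11: not even, res = (-14)+1 = -13
item=6: even, res = (-13)-6 = -19
item=7: not even, res = (-19)+1 = -18
item=1: not even, res = (-18)+1 = -17
item=4: even, res = (-17)-4 = -21
item=3: not even, res = (-21)+1 = -20

-20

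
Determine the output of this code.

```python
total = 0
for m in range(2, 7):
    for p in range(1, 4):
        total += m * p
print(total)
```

120

m=2,p=1: total = 0+2 = 2
m=2,p=2: total = 2+4 = 6
m=2,p=3: total = 6+6 = 12
m=3,p=1: total = 12+3 = 15
m=3,p=2: total = 15+6 = 21
m=3,p=3: total = 21+9 = 30
m=4,p=1: total = 30+4 = 34
m=4,p=2: total = 34+8 = 42
m=4,p=3: total = 42+12 = 54
m=5,p=1: total = 54+5 = 59
m=5,p=2: total = 59+10 = 69
m=5,p=3: total = 69+15 = 84
m=6,p=1: total = 84+6 = 90
m=6,p=2: total = 90+12 = 102
m=6,p=3: total = 102+18 = 120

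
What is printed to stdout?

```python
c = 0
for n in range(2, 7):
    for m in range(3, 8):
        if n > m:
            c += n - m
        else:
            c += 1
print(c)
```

n=2,m=3: not 2>3, c = 0+1 = 1
n=2,m=4: not 2>4, c = 1+1 = 2
n=2,m=5: not 2>5, c = 2+1 = 3
n=2,m=6: not 2>6, c = 3+1 = 4
n=2,m=7: not 2>7, c = 4+1 = 5
n=3,m=3: not 3>3, c = 5+1 = 6
n=3,m=4: not 3>4, c = 6+1 = 7
n=3,m=5: not 3>5, c = 7+1 = 8
n=3,m=6: not 3>6, c = 8+1 = 9
n=3,m=7: not 3>7, c = 9+1 = 10
n=4,m=3: 4>3, c = 10+1 = 11
n=4,m=4: not 4>4, c = 11+1 = 12
n=4,m=5: not 4>5, c = 12+1 = 13
n=4,m=6: not 4>6, c = 13+1 = 14
n=4,m=7: not 4>7, c = 14+1 = 15
n=5,m=3: 5>3, c = 15+2 = 17
n=5,m=4: 5>4, c = 17+1 = 18
n=5,m=5: not 5>5, c = 18+1 = 19
n=5,m=6: not 5>6, c = 19+1 = 20
n=5,m=7: not 5>7, c = 20+1 = 21
n=6,m=3: 6>3, c = 21+3 = 24
n=6,m=4: 6>4, c = 24+2 = 26
n=6,m=5: 6>5, c = 26+1 = 27
n=6,m=6: not 6>6, c = 27+1 = 28
n=6,m=7: not 6>7, c = 28+1 = 29

29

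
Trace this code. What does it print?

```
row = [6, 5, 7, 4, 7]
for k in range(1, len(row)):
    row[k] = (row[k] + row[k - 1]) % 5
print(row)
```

[6, 1, 3, 2, 4]

k=1: row[1] = (5+6)%5 = 1 → [6, 1, 7, 4, 7]
k=2: row[2] = (7+1)%5 = 3 → [6, 1, 3, 4, 7]
k=3: row[3] = (4+3)%5 = 2 → [6, 1, 3, 2, 7]
k=4: row[4] = (7+2)%5 = 4 → [6, 1, 3, 2, 4]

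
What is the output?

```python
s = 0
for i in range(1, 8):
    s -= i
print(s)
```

-28

i=1: s = 0-1 = -1
i=2: s = (-1)-2 = -3
i=3: s = (-3)-3 = -6
i=4: s = (-6)-4 = -10
i=5: s = (-10)-5 = -15
i=6: s = (-15)-6 = -21
i=7: s = (-21)-7 = -28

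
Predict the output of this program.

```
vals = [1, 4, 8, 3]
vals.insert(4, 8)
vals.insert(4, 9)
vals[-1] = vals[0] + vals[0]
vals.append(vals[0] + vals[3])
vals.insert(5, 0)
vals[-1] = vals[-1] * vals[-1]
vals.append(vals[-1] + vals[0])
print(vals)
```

insert 8 at 4 → [1, 4, 8, 3, 8]
insert 9 at 4 → [1, 4, 8, 3, 9, 8]
vals[-1] = vals[0]+vals[0] = 1+1 = 2 → [1, 4, 8, 3, 9, 2]
append vals[0]+vals[3] = 1+3 = 4 → [1, 4, 8, 3, 9, 2, 4]
insert 0 at 5 → [1, 4, 8, 3, 9, 0, 2, 4]
vals[-1] = vals[-1]*vals[-1] = 4*4 = 16 → [1, 4, 8, 3, 9, 0, 2, 16]
append vals[-1]+vals[0] = 16+1 = 17 → [1, 4, 8, 3, 9, 0, 2, 16, 17]

[1, 4, 8, 3, 9, 0, 2, 16, 17]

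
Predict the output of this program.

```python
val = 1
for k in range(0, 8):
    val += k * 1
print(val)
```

29

k=0: val = 1+0*1 = 1
k=1: val = 1+1*1 = 2
k=2: val = 2+2*1 = 4
k=3: val = 4+3*1 = 7
k=4: val = 7+4*1 = 11
k=5: val = 11+5*1 = 16
k=6: val = 16+6*1 = 22
k=7: val = 22+7*1 = 29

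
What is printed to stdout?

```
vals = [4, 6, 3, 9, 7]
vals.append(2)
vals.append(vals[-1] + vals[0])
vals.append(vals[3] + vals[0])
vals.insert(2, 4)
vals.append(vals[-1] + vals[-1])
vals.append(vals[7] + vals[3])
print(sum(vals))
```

append 2 → [4, 6, 3, 9, 7, 2]
append vals[-1]+vals[0] = 2+4 = 6 → [4, 6, 3, 9, 7, 2, 6]
append vals[3]+vals[0] = 9+4 = 13 → [4, 6, 3, 9, 7, 2, 6, 13]
insert 4 at 2 → [4, 6, 4, 3, 9, 7, 2, 6, 13]
append vals[-1]+vals[-1] = 13+13 = 26 → [4, 6, 4, 3, 9, 7, 2, 6, 13, 26]
append vals[7]+vals[3] = 6+3 = 9 → [4, 6, 4, 3, 9, 7, 2, 6, 13, 26, 9]
sum = 89

89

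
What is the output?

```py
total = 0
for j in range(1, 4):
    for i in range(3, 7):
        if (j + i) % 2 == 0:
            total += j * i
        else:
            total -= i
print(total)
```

24

j=1,i=3: even sum, total = 0+3 = 3
j=1,i=4: odd sum, total = 3-4 = -1
j=1,i=5: even sum, total = (-1)+5 = 4
j=1,i=6: odd sum, total = 4-6 = -2
j=2,i=3: odd sum, total = (-2)-3 = -5
j=2,i=4: even sum, total = (-5)+8 = 3
j=2,i=5: odd sum, total = 3-5 = -2
j=2,i=6: even sum, total = (-2)+12 = 10
j=3,i=3: even sum, total = 10+9 = 19
j=3,i=4: odd sum, total = 19-4 = 15
j=3,i=5: even sum, total = 15+15 = 30
j=3,i=6: odd sum, total = 30-6 = 24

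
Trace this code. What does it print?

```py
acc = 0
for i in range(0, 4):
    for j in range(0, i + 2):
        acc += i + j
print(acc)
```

i=0,j=0: acc = 0+0 = 0
i=0,j=1: acc = 0+1 = 1
i=1,j=0: acc = 1+1 = 2
i=1,j=1: acc = 2+2 = 4
i=1,j=2: acc = 4+3 = 7
i=2,j=0: acc = 7+2 = 9
i=2,j=1: acc = 9+3 = 12
i=2,j=2: acc = 12+4 = 16
i=2,j=3: acc = 16+5 = 21
i=3,j=0: acc = 21+3 = 24
i=3,j=1: acc = 24+4 = 28
i=3,j=2: acc = 28+5 = 33
i=3,j=3: acc = 33+6 = 39
i=3,j=4: acc = 39+7 = 46

46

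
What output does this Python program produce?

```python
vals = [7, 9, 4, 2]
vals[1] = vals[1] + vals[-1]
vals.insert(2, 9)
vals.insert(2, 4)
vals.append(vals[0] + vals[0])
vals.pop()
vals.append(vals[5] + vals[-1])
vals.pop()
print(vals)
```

vals[1] = vals[1]+vals[-1] = 9+2 = 11 → [7, 11, 4, 2]
insert 9 at 2 → [7, 11, 9, 4, 2]
insert 4 at 2 → [7, 11, 4, 9, 4, 2]
append vals[0]+vals[0] = 7+7 = 14 → [7, 11, 4, 9, 4, 2, 14]
pop() removes 14 → [7, 11, 4, 9, 4, 2]
append vals[5]+vals[-1] = 2+2 = 4 → [7, 11, 4, 9, 4, 2, 4]
pop() removes 4 → [7, 11, 4, 9, 4, 2]

[7, 11, 4, 9, 4, 2]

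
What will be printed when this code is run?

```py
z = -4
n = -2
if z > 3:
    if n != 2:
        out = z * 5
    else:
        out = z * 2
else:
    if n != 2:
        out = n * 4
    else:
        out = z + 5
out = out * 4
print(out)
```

z=-4, n=-2
z > 3 is False; n != 2 is True
→ out = n * 4 = -8
out = (-8)*4 = -32

-32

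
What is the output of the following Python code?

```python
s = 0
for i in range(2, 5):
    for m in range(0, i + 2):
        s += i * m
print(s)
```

102

i=2,m=0: s = 0+0 = 0
i=2,m=1: s = 0+2 = 2
i=2,m=2: s = 2+4 = 6
i=2,m=3: s = 6+6 = 12
i=3,m=0: s = 12+0 = 12
i=3,m=1: s = 12+3 = 15
i=3,m=2: s = 15+6 = 21
i=3,m=3: s = 21+9 = 30
i=3,m=4: s = 30+12 = 42
i=4,m=0: s = 42+0 = 42
i=4,m=1: s = 42+4 = 46
i=4,m=2: s = 46+8 = 54
i=4,m=3: s = 54+12 = 66
i=4,m=4: s = 66+16 = 82
i=4,m=5: s = 82+20 = 102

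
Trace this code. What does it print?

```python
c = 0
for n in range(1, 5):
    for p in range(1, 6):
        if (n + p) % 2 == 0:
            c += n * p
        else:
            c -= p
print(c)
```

42

n=1,p=1: even sum, c = 0+1 = 1
n=1,p=2: odd sum, c = 1-2 = -1
n=1,p=3: even sum, c = (-1)+3 = 2
n=1,p=4: odd sum, c = 2-4 = -2
n=1,p=5: even sum, c = (-2)+5 = 3
n=2,p=1: odd sum, c = 3-1 = 2
n=2,p=2: even sum, c = 2+4 = 6
n=2,p=3: odd sum, c = 6-3 = 3
n=2,p=4: even sum, c = 3+8 = 11
n=2,p=5: odd sum, c = 11-5 = 6
n=3,p=1: even sum, c = 6+3 = 9
n=3,p=2: odd sum, c = 9-2 = 7
n=3,p=3: even sum, c = 7+9 = 16
n=3,p=4: odd sum, c = 16-4 = 12
n=3,p=5: even sum, c = 12+15 = 27
n=4,p=1: odd sum, c = 27-1 = 26
n=4,p=2: even sum, c = 26+8 = 34
n=4,p=3: odd sum, c = 34-3 = 31
n=4,p=4: even sum, c = 31+16 = 47
n=4,p=5: odd sum, c = 47-5 = 42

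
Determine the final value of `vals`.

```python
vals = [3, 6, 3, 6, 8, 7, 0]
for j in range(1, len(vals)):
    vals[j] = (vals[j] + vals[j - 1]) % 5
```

[3, 4, 2, 3, 1, 3, 3]

j=1: vals[1] = (6+3)%5 = 4 → [3, 4, 3, 6, 8, 7, 0]
j=2: vals[2] = (3+4)%5 = 2 → [3, 4, 2, 6, 8, 7, 0]
j=3: vals[3] = (6+2)%5 = 3 → [3, 4, 2, 3, 8, 7, 0]
j=4: vals[4] = (8+3)%5 = 1 → [3, 4, 2, 3, 1, 7, 0]
j=5: vals[5] = (7+1)%5 = 3 → [3, 4, 2, 3, 1, 3, 0]
j=6: vals[6] = (0+3)%5 = 3 → [3, 4, 2, 3, 1, 3, 3]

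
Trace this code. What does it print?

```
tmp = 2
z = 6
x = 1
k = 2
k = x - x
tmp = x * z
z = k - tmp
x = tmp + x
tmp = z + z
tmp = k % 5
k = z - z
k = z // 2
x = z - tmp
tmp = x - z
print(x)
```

-6

k = 1-1 = 0
tmp = 1*6 = 6
z = 0-6 = -6
x = 6+1 = 7
tmp = (-6)+(-6) = -12
tmp = 0%5 = 0
k = (-6)-(-6) = 0
k = (-6)//2 = -3
x = (-6)-0 = -6
tmp = (-6)-(-6) = 0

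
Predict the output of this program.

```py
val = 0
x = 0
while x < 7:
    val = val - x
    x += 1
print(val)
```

x=0: val = 0-0 = 0
x=1: val = 0-1 = -1
x=2: val = (-1)-2 = -3
x=3: val = (-3)-3 = -6
x=4: val = (-6)-4 = -10
x=5: val = (-10)-5 = -15
x=6: val = (-15)-6 = -21

-21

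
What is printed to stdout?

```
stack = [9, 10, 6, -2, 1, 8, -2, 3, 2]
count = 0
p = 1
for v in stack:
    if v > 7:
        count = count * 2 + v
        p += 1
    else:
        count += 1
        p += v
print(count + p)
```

85

v=9: >7, count = 0*2+9 = 9; p=2
v=10: >7, count = 9*2+10 = 28; p=3
v=6: not >7, count = 28+1 = 29; p=9
v=-2: not >7, count = 29+1 = 30; p=7
v=1: not >7, count = 30+1 = 31; p=8
v=8: >7, count = 31*2+8 = 70; p=9
v=-2: not >7, count = 70+1 = 71; p=7
v=3: not >7, count = 71+1 = 72; p=10
v=2: not >7, count = 72+1 = 73; p=12
count+p = 73+12 = 85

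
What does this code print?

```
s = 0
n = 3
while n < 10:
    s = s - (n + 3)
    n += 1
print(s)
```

n=3: s = 0-6 = -6
n=4: s = (-6)-7 = -13
n=5: s = (-13)-8 = -21
n=6: s = (-21)-9 = -30
n=7: s = (-30)-10 = -40
n=8: s = (-40)-11 = -51
n=9: s = (-51)-12 = -63

-63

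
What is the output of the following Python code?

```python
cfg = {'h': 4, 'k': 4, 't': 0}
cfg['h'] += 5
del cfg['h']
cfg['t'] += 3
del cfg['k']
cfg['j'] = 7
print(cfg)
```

cfg['h'] = 4+5 = 9 → {'h': 9, 'k': 4, 't': 0}
del 'h' → {'k': 4, 't': 0}
cfg['t'] = 0+3 = 3 → {'k': 4, 't': 3}
del 'k' → {'t': 3}
cfg['j'] = 7 → {'t': 3, 'j': 7}

{'t': 3, 'j': 7}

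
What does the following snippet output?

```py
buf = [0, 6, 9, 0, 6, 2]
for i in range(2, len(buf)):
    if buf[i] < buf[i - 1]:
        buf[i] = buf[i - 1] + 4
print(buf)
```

[0, 6, 9, 13, 17, 21]

i=2: 9>=6, unchanged → [0, 6, 9, 0, 6, 2]
i=3: 0<9, buf[3] = 9+4 = 13 → [0, 6, 9, 13, 6, 2]
i=4: 6<13, buf[4] = 13+4 = 17 → [0, 6, 9, 13, 17, 2]
i=5: 2<17, buf[5] = 17+4 = 21 → [0, 6, 9, 13, 17, 21]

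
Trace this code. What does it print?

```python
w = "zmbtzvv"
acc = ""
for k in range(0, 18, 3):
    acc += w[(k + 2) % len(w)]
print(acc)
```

k=0: add w[2]='b' → 'b'
k=3: add w[5]='v' → 'bv'
k=6: add w[1]='m' → 'bvm'
k=9: add w[4]='z' → 'bvmz'
k=12: add w[0]='z' → 'bvmzz'
k=15: add w[3]='t' → 'bvmzzt'

bvmzzt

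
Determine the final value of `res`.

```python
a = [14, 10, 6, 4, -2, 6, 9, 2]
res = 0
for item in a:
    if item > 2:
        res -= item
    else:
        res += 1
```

item=14: >2, res = 0-14 = -14
item=10: >2, res = (-14)-10 = -24
item=6: >2, res = (-24)-6 = -30
item=4: >2, res = (-30)-4 = -34
item=-2: not >2, res = (-34)+1 = -33
item=6: >2, res = (-33)-6 = -39
item=9: >2, res = (-39)-9 = -48
item=2: not >2, res = (-48)+1 = -47

-47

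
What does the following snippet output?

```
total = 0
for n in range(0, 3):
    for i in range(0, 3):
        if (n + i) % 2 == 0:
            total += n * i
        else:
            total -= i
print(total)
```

1

n=0,i=0: even sum, total = 0+0 = 0
n=0,i=1: odd sum, total = 0-1 = -1
n=0,i=2: even sum, total = (-1)+0 = -1
n=1,i=0: odd sum, total = (-1)-0 = -1
n=1,i=1: even sum, total = (-1)+1 = 0
n=1,i=2: odd sum, total = 0-2 = -2
n=2,i=0: even sum, total = (-2)+0 = -2
n=2,i=1: odd sum, total = (-2)-1 = -3
n=2,i=2: even sum, total = (-3)+4 = 1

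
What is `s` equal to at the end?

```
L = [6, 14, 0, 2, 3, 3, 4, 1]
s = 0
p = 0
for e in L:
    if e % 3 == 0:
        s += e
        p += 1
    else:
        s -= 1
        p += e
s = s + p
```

33

e=6: %3==0, s = 0+6 = 6; p=1
e=14: not %3==0, s = 6-1 = 5; p=15
e=0: %3==0, s = 5+0 = 5; p=16
e=2: not %3==0, s = 5-1 = 4; p=18
e=3: %3==0, s = 4+3 = 7; p=19
e=3: %3==0, s = 7+3 = 10; p=20
e=4: not %3==0, s = 10-1 = 9; p=24
e=1: not %3==0, s = 9-1 = 8; p=25
s+p = 8+25 = 33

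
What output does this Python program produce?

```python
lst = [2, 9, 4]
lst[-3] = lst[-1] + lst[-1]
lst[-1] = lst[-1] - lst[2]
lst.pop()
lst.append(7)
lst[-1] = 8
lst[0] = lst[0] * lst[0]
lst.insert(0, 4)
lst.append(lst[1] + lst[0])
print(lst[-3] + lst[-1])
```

77

lst[-3] = lst[-1]+lst[-1] = 4+4 = 8 → [8, 9, 4]
lst[-1] = lst[-1]-lst[2] = 4-4 = 0 → [8, 9, 0]
pop() removes 0 → [8, 9]
append 7 → [8, 9, 7]
lst[-1] = 8 → [8, 9, 8]
lst[0] = lst[0]*lst[0] = 8*8 = 64 → [64, 9, 8]
insert 4 at 0 → [4, 64, 9, 8]
append lst[1]+lst[0] = 64+4 = 68 → [4, 64, 9, 8, 68]
lst[-3]+lst[-1] = 9+68 = 77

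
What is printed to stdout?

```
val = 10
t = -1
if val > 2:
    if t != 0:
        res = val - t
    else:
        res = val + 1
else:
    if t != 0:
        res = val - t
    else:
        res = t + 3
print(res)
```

11

val=10, t=-1
val > 2 is True; t != 0 is True
→ res = val - t = 11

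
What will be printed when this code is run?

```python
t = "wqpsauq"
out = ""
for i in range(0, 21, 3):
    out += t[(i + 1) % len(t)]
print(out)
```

i=0: add t[1]='q' → 'q'
i=3: add t[4]='a' → 'qa'
i=6: add t[0]='w' → 'qaw'
i=9: add t[3]='s' → 'qaws'
i=12: add t[6]='q' → 'qawsq'
i=15: add t[2]='p' → 'qawsqp'
i=18: add t[5]='u' → 'qawsqpu'

qawsqpu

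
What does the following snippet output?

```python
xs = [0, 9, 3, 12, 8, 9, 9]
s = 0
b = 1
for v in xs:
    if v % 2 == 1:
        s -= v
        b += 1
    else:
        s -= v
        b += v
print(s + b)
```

v=0: not odd, s = 0-0 = 0; b=1
v=9: odd, s = 0-9 = -9; b=2
v=3: odd, s = (-9)-3 = -12; b=3
v=12: not odd, s = (-12)-12 = -24; b=15
v=8: not odd, s = (-24)-8 = -32; b=23
v=9: odd, s = (-32)-9 = -41; b=24
v=9: odd, s = (-41)-9 = -50; b=25
s+b = (-50)+25 = -25

-25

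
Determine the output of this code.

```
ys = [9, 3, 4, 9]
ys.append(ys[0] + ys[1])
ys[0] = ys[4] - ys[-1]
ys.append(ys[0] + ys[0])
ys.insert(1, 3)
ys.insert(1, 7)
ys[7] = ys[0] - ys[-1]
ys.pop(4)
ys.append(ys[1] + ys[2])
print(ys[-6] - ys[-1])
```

-7

append ys[0]+ys[1] = 9+3 = 12 → [9, 3, 4, 9, 12]
ys[0] = ys[4]-ys[-1] = 12-12 = 0 → [0, 3, 4, 9, 12]
append ys[0]+ys[0] = 0+0 = 0 → [0, 3, 4, 9, 12, 0]
insert 3 at 1 → [0, 3, 3, 4, 9, 12, 0]
insert 7 at 1 → [0, 7, 3, 3, 4, 9, 12, 0]
ys[7] = ys[0]-ys[-1] = 0-0 = 0 → [0, 7, 3, 3, 4, 9, 12, 0]
pop(4) removes 4 → [0, 7, 3, 3, 9, 12, 0]
append ys[1]+ys[2] = 7+3 = 10 → [0, 7, 3, 3, 9, 12, 0, 10]
ys[-6]-ys[-1] = 3-10 = -7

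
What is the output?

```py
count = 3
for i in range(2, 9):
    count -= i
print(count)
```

-32

i=2: count = 3-2 = 1
i=3: count = 1-3 = -2
i=4: count = (-2)-4 = -6
i=5: count = (-6)-5 = -11
i=6: count = (-11)-6 = -17
i=7: count = (-17)-7 = -24
i=8: count = (-24)-8 = -32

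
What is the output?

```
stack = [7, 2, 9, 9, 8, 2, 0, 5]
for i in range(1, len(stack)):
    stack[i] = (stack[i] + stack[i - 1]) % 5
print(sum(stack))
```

i=1: stack[1] = (2+7)%5 = 4 → [7, 4, 9, 9, 8, 2, 0, 5]
i=2: stack[2] = (9+4)%5 = 3 → [7, 4, 3, 9, 8, 2, 0, 5]
i=3: stack[3] = (9+3)%5 = 2 → [7, 4, 3, 2, 8, 2, 0, 5]
i=4: stack[4] = (8+2)%5 = 0 → [7, 4, 3, 2, 0, 2, 0, 5]
i=5: stack[5] = (2+0)%5 = 2 → [7, 4, 3, 2, 0, 2, 0, 5]
i=6: stack[6] = (0+2)%5 = 2 → [7, 4, 3, 2, 0, 2, 2, 5]
i=7: stack[7] = (5+2)%5 = 2 → [7, 4, 3, 2, 0, 2, 2, 2]
sum = 22

22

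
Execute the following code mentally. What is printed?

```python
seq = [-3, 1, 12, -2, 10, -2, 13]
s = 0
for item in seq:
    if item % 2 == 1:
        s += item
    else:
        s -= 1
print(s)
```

7

item=-3: odd, s = 0+(-3) = -3
item=1: odd, s = (-3)+1 = -2
item=12: not odd, s = (-2)-1 = -3
item=-2: not odd, s = (-3)-1 = -4
item=10: not odd, s = (-4)-1 = -5
item=-2: not odd, s = (-5)-1 = -6
item=13: odd, s = (-6)+13 = 7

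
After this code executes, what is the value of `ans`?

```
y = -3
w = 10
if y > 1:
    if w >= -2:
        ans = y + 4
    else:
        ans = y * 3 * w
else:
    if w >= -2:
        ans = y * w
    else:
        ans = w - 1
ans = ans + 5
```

-25

y=-3, w=10
y > 1 is False; w >= -2 is True
→ ans = y * w = -30
ans = (-30)+5 = -25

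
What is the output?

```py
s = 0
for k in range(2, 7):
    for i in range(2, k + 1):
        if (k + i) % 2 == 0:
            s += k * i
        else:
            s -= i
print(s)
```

k=2,i=2: even sum, s = 0+4 = 4
k=3,i=2: odd sum, s = 4-2 = 2
k=3,i=3: even sum, s = 2+9 = 11
k=4,i=2: even sum, s = 11+8 = 19
k=4,i=3: odd sum, s = 19-3 = 16
k=4,i=4: even sum, s = 16+16 = 32
k=5,i=2: odd sum, s = 32-2 = 30
k=5,i=3: even sum, s = 30+15 = 45
k=5,i=4: odd sum, s = 45-4 = 41
k=5,i=5: even sum, s = 41+25 = 66
k=6,i=2: even sum, s = 66+12 = 78
k=6,i=3: odd sum, s = 78-3 = 75
k=6,i=4: even sum, s = 75+24 = 99
k=6,i=5: odd sum, s = 99-5 = 94
k=6,i=6: even sum, s = 94+36 = 130

130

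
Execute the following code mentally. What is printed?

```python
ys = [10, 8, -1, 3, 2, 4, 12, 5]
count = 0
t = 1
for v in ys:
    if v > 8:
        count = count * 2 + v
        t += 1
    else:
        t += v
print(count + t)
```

56

v=10: >8, count = 0*2+10 = 10; t=2
v=8: not >8; t=10
v=-1: not >8; t=9
v=3: not >8; t=12
v=2: not >8; t=14
v=4: not >8; t=18
v=12: >8, count = 10*2+12 = 32; t=19
v=5: not >8; t=24
count+t = 32+24 = 56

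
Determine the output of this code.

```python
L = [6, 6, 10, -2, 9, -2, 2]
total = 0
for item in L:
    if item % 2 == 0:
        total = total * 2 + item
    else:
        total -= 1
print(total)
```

item=6: even, total = 0*2+6 = 6
item=6: even, total = 6*2+6 = 18
item=10: even, total = 18*2+10 = 46
item=-2: even, total = 46*2+(-2) = 90
item=9: not even, total = 90-1 = 89
item=-2: even, total = 89*2+(-2) = 176
item=2: even, total = 176*2+2 = 354

354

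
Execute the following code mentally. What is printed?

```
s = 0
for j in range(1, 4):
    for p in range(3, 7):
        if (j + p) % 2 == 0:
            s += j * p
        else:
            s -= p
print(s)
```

j=1,p=3: even sum, s = 0+3 = 3
j=1,p=4: odd sum, s = 3-4 = -1
j=1,p=5: even sum, s = (-1)+5 = 4
j=1,p=6: odd sum, s = 4-6 = -2
j=2,p=3: odd sum, s = (-2)-3 = -5
j=2,p=4: even sum, s = (-5)+8 = 3
j=2,p=5: odd sum, s = 3-5 = -2
j=2,p=6: even sum, s = (-2)+12 = 10
j=3,p=3: even sum, s = 10+9 = 19
j=3,p=4: odd sum, s = 19-4 = 15
j=3,p=5: even sum, s = 15+15 = 30
j=3,p=6: odd sum, s = 30-6 = 24

24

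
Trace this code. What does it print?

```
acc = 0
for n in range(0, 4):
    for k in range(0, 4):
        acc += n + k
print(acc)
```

n=0,k=0: acc = 0+0 = 0
n=0,k=1: acc = 0+1 = 1
n=0,k=2: acc = 1+2 = 3
n=0,k=3: acc = 3+3 = 6
n=1,k=0: acc = 6+1 = 7
n=1,k=1: acc = 7+2 = 9
n=1,k=2: acc = 9+3 = 12
n=1,k=3: acc = 12+4 = 16
n=2,k=0: acc = 16+2 = 18
n=2,k=1: acc = 18+3 = 21
n=2,k=2: acc = 21+4 = 25
n=2,k=3: acc = 25+5 = 30
n=3,k=0: acc = 30+3 = 33
n=3,k=1: acc = 33+4 = 37
n=3,k=2: acc = 37+5 = 42
n=3,k=3: acc = 42+6 = 48

48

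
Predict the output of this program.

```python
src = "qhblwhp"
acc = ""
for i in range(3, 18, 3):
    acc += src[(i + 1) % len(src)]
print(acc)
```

wqlpb

i=3: add src[4]='w' → 'w'
i=6: add src[0]='q' → 'wq'
i=9: add src[3]='l' → 'wql'
i=12: add src[6]='p' → 'wqlp'
i=15: add src[2]='b' → 'wqlpb'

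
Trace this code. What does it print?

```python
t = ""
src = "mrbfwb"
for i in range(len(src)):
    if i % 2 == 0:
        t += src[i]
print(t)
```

i=0: add 'm' → 'm'
i=1: skip
i=2: add 'b' → 'mb'
i=3: skip
i=4: add 'w' → 'mbw'
i=5: skip

mbw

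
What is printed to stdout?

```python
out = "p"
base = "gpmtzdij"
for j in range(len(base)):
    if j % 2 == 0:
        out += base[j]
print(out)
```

pgmzi

j=0: add 'g' → 'pg'
j=1: skip
j=2: add 'm' → 'pgm'
j=3: skip
j=4: add 'z' → 'pgmz'
j=5: skip
j=6: add 'i' → 'pgmzi'
j=7: skip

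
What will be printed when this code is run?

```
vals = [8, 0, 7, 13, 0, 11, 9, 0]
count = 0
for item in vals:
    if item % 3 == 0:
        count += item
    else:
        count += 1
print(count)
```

13

item=8: not %3==0, count = 0+1 = 1
item=0: %3==0, count = 1+0 = 1
item=7: not %3==0, count = 1+1 = 2
item=13: not %3==0, count = 2+1 = 3
item=0: %3==0, count = 3+0 = 3
item=11: not %3==0, count = 3+1 = 4
item=9: %3==0, count = 4+9 = 13
item=0: %3==0, count = 13+0 = 13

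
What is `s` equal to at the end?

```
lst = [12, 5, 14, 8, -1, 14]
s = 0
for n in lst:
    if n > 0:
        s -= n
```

n=12: >0, s = 0-12 = -12
n=5: >0, s = (-12)-5 = -17
n=14: >0, s = (-17)-14 = -31
n=8: >0, s = (-31)-8 = -39
n=-1: not >0
n=14: >0, s = (-39)-14 = -53

-53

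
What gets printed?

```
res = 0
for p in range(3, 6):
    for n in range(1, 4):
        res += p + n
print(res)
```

54

p=3,n=1: res = 0+4 = 4
p=3,n=2: res = 4+5 = 9
p=3,n=3: res = 9+6 = 15
p=4,n=1: res = 15+5 = 20
p=4,n=2: res = 20+6 = 26
p=4,n=3: res = 26+7 = 33
p=5,n=1: res = 33+6 = 39
p=5,n=2: res = 39+7 = 46
p=5,n=3: res = 46+8 = 54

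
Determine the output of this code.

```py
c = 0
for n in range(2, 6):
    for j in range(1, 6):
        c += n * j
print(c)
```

210

n=2,j=1: c = 0+2 = 2
n=2,j=2: c = 2+4 = 6
n=2,j=3: c = 6+6 = 12
n=2,j=4: c = 12+8 = 20
n=2,j=5: c = 20+10 = 30
n=3,j=1: c = 30+3 = 33
n=3,j=2: c = 33+6 = 39
n=3,j=3: c = 39+9 = 48
n=3,j=4: c = 48+12 = 60
n=3,j=5: c = 60+15 = 75
n=4,j=1: c = 75+4 = 79
n=4,j=2: c = 79+8 = 87
n=4,j=3: c = 87+12 = 99
n=4,j=4: c = 99+16 = 115
n=4,j=5: c = 115+20 = 135
n=5,j=1: c = 135+5 = 140
n=5,j=2: c = 140+10 = 150
n=5,j=3: c = 150+15 = 165
n=5,j=4: c = 165+20 = 185
n=5,j=5: c = 185+25 = 210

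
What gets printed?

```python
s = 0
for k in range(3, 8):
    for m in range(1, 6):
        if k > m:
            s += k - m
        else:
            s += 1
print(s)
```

60

k=3,m=1: 3>1, s = 0+2 = 2
k=3,m=2: 3>2, s = 2+1 = 3
k=3,m=3: not 3>3, s = 3+1 = 4
k=3,m=4: not 3>4, s = 4+1 = 5
k=3,m=5: not 3>5, s = 5+1 = 6
k=4,m=1: 4>1, s = 6+3 = 9
k=4,m=2: 4>2, s = 9+2 = 11
k=4,m=3: 4>3, s = 11+1 = 12
k=4,m=4: not 4>4, s = 12+1 = 13
k=4,m=5: not 4>5, s = 13+1 = 14
k=5,m=1: 5>1, s = 14+4 = 18
k=5,m=2: 5>2, s = 18+3 = 21
k=5,m=3: 5>3, s = 21+2 = 23
k=5,m=4: 5>4, s = 23+1 = 24
k=5,m=5: not 5>5, s = 24+1 = 25
k=6,m=1: 6>1, s = 25+5 = 30
k=6,m=2: 6>2, s = 30+4 = 34
k=6,m=3: 6>3, s = 34+3 = 37
k=6,m=4: 6>4, s = 37+2 = 39
k=6,m=5: 6>5, s = 39+1 = 40
k=7,m=1: 7>1, s = 40+6 = 46
k=7,m=2: 7>2, s = 46+5 = 51
k=7,m=3: 7>3, s = 51+4 = 55
k=7,m=4: 7>4, s = 55+3 = 58
k=7,m=5: 7>5, s = 58+2 = 60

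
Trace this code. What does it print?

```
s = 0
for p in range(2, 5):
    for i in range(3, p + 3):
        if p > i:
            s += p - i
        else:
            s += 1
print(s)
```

9

p=2,i=3: not 2>3, s = 0+1 = 1
p=2,i=4: not 2>4, s = 1+1 = 2
p=3,i=3: not 3>3, s = 2+1 = 3
p=3,i=4: not 3>4, s = 3+1 = 4
p=3,i=5: not 3>5, s = 4+1 = 5
p=4,i=3: 4>3, s = 5+1 = 6
p=4,i=4: not 4>4, s = 6+1 = 7
p=4,i=5: not 4>5, s = 7+1 = 8
p=4,i=6: not 4>6, s = 8+1 = 9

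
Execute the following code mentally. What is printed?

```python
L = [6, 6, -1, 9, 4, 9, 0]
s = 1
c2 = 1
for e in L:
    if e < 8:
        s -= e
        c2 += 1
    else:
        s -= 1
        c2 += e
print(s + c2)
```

e=6: <8, s = 1-6 = -5; c2=2
e=6: <8, s = (-5)-6 = -11; c2=3
e=-1: <8, s = (-11)-(-1) = -10; c2=4
e=9: not <8, s = (-10)-1 = -11; c2=13
e=4: <8, s = (-11)-4 = -15; c2=14
e=9: not <8, s = (-15)-1 = -16; c2=23
e=0: <8, s = (-16)-0 = -16; c2=24
s+c2 = (-16)+24 = 8

8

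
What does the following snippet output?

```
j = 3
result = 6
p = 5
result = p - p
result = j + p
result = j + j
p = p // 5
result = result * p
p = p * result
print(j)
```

result = 5-5 = 0
result = 3+5 = 8
result = 3+3 = 6
p = 5//5 = 1
result = 6*1 = 6
p = 1*6 = 6

3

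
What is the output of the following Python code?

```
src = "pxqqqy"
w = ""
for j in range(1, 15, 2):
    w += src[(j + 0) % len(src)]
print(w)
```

xqyxqyx

j=1: add src[1]='x' → 'x'
j=3: add src[3]='q' → 'xq'
j=5: add src[5]='y' → 'xqy'
j=7: add src[1]='x' → 'xqyx'
j=9: add src[3]='q' → 'xqyxq'
j=11: add src[5]='y' → 'xqyxqy'
j=13: add src[1]='x' → 'xqyxqyx'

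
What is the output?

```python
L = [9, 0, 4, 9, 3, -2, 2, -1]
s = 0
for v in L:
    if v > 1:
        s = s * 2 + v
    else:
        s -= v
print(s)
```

225

v=9: >1, s = 0*2+9 = 9
v=0: not >1, s = 9-0 = 9
v=4: >1, s = 9*2+4 = 22
v=9: >1, s = 22*2+9 = 53
v=3: >1, s = 53*2+3 = 109
v=-2: not >1, s = 109-(-2) = 111
v=2: >1, s = 111*2+2 = 224
v=-1: not >1, s = 224-(-1) = 225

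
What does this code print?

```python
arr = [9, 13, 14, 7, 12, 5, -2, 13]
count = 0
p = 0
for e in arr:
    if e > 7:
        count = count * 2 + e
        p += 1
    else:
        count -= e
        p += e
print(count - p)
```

292

e=9: >7, count = 0*2+9 = 9; p=1
e=13: >7, count = 9*2+13 = 31; p=2
e=14: >7, count = 31*2+14 = 76; p=3
e=7: not >7, count = 76-7 = 69; p=10
e=12: >7, count = 69*2+12 = 150; p=11
e=5: not >7, count = 150-5 = 145; p=16
e=-2: not >7, count = 145-(-2) = 147; p=14
e=13: >7, count = 147*2+13 = 307; p=15
count-p = 307-15 = 292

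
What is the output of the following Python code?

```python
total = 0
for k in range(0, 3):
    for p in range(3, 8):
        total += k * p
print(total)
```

k=0,p=3: total = 0+0 = 0
k=0,p=4: total = 0+0 = 0
k=0,p=5: total = 0+0 = 0
k=0,p=6: total = 0+0 = 0
k=0,p=7: total = 0+0 = 0
k=1,p=3: total = 0+3 = 3
k=1,p=4: total = 3+4 = 7
k=1,p=5: total = 7+5 = 12
k=1,p=6: total = 12+6 = 18
k=1,p=7: total = 18+7 = 25
k=2,p=3: total = 25+6 = 31
k=2,p=4: total = 31+8 = 39
k=2,p=5: total = 39+10 = 49
k=2,p=6: total = 49+12 = 61
k=2,p=7: total = 61+14 = 75

75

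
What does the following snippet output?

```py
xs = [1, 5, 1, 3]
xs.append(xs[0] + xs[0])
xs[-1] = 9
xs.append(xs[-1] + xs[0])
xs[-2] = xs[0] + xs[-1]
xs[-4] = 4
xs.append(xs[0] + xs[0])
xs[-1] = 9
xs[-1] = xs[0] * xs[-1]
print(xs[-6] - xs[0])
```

append xs[0]+xs[0] = 1+1 = 2 → [1, 5, 1, 3, 2]
xs[-1] = 9 → [1, 5, 1, 3, 9]
append xs[-1]+xs[0] = 9+1 = 10 → [1, 5, 1, 3, 9, 10]
xs[-2] = xs[0]+xs[-1] = 1+10 = 11 → [1, 5, 1, 3, 11, 10]
xs[-4] = 4 → [1, 5, 4, 3, 11, 10]
append xs[0]+xs[0] = 1+1 = 2 → [1, 5, 4, 3, 11, 10, 2]
xs[-1] = 9 → [1, 5, 4, 3, 11, 10, 9]
xs[-1] = xs[0]*xs[-1] = 1*9 = 9 → [1, 5, 4, 3, 11, 10, 9]
xs[-6]-xs[0] = 5-1 = 4

4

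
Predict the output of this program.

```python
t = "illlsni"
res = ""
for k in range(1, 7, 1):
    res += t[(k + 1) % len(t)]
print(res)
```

llsnii

k=1: add t[2]='l' → 'l'
k=2: add t[3]='l' → 'll'
k=3: add t[4]='s' → 'lls'
k=4: add t[5]='n' → 'llsn'
k=5: add t[6]='i' → 'llsni'
k=6: add t[0]='i' → 'llsnii'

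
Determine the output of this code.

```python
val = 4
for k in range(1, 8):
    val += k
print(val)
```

k=1: val = 4+1 = 5
k=2: val = 5+2 = 7
k=3: val = 7+3 = 10
k=4: val = 10+4 = 14
k=5: val = 14+5 = 19
k=6: val = 19+6 = 25
k=7: val = 25+7 = 32

32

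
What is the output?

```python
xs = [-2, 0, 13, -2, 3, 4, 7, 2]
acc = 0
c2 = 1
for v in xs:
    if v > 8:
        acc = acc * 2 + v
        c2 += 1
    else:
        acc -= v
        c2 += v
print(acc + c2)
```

17

v=-2: not >8, acc = 0-(-2) = 2; c2=-1
v=0: not >8, acc = 2-0 = 2; c2=-1
v=13: >8, acc = 2*2+13 = 17; c2=0
v=-2: not >8, acc = 17-(-2) = 19; c2=-2
v=3: not >8, acc = 19-3 = 16; c2=1
v=4: not >8, acc = 16-4 = 12; c2=5
v=7: not >8, acc = 12-7 = 5; c2=12
v=2: not >8, acc = 5-2 = 3; c2=14
acc+c2 = 3+14 = 17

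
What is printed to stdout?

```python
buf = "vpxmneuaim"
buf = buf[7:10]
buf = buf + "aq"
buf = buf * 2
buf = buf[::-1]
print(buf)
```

slice [7:10] → 'aim'
+ 'aq' → 'aimaq'
repeat ×2 → 'aimaqaimaq'
reverse → 'qamiaqamia'

qamiaqamia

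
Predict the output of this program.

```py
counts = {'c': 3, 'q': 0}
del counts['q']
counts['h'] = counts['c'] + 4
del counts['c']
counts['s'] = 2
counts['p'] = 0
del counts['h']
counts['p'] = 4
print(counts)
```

{'s': 2, 'p': 4}

del 'q' → {'c': 3}
counts['h'] = counts['c']+4 = 7 → {'c': 3, 'h': 7}
del 'c' → {'h': 7}
counts['s'] = 2 → {'h': 7, 's': 2}
counts['p'] = 0 → {'h': 7, 's': 2, 'p': 0}
del 'h' → {'s': 2, 'p': 0}
counts['p'] = 4 → {'s': 2, 'p': 4}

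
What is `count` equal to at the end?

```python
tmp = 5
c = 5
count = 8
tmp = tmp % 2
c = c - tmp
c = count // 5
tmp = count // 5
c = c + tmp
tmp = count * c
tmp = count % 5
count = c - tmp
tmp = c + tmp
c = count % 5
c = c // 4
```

tmp = 5%2 = 1
c = 5-1 = 4
c = 8//5 = 1
tmp = 8//5 = 1
c = 1+1 = 2
tmp = 8*2 = 16
tmp = 8%5 = 3
count = 2-3 = -1
tmp = 2+3 = 5
c = (-1)%5 = 4
c = 4//4 = 1

-1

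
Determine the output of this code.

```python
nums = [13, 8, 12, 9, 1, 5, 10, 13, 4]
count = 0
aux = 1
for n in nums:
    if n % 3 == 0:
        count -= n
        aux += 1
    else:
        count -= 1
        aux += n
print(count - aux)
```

n=13: not %3==0, count = 0-1 = -1; aux=14
n=8: not %3==0, count = (-1)-1 = -2; aux=22
n=12: %3==0, count = (-2)-12 = -14; aux=23
n=9: %3==0, count = (-14)-9 = -23; aux=24
n=1: not %3==0, count = (-23)-1 = -24; aux=25
n=5: not %3==0, count = (-24)-1 = -25; aux=30
n=10: not %3==0, count = (-25)-1 = -26; aux=40
n=13: not %3==0, count = (-26)-1 = -27; aux=53
n=4: not %3==0, count = (-27)-1 = -28; aux=57
count-aux = (-28)-57 = -85

-85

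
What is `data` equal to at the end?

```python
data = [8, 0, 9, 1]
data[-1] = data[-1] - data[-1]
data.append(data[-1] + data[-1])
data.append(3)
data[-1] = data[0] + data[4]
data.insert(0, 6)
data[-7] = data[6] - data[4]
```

data[-1] = data[-1]-data[-1] = 1-1 = 0 → [8, 0, 9, 0]
append data[-1]+data[-1] = 0+0 = 0 → [8, 0, 9, 0, 0]
append 3 → [8, 0, 9, 0, 0, 3]
data[-1] = data[0]+data[4] = 8+0 = 8 → [8, 0, 9, 0, 0, 8]
insert 6 at 0 → [6, 8, 0, 9, 0, 0, 8]
data[-7] = data[6]-data[4] = 8-0 = 8 → [8, 8, 0, 9, 0, 0, 8]

[8, 8, 0, 9, 0, 0, 8]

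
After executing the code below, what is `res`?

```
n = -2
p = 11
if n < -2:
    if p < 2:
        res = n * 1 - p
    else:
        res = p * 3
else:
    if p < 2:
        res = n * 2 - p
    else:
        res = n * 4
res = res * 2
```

-16

n=-2, p=11
n < -2 is False; p < 2 is False
→ res = n * 4 = -8
res = (-8)*2 = -16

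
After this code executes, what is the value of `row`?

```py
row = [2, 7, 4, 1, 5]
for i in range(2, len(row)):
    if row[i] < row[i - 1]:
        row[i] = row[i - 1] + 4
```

i=2: 4<7, row[2] = 7+4 = 11 → [2, 7, 11, 1, 5]
i=3: 1<11, row[3] = 11+4 = 15 → [2, 7, 11, 15, 5]
i=4: 5<15, row[4] = 15+4 = 19 → [2, 7, 11, 15, 19]

[2, 7, 11, 15, 19]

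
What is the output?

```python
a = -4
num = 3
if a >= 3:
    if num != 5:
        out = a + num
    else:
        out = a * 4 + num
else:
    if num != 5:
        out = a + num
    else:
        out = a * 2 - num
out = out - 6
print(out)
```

-7

a=-4, num=3
a >= 3 is False; num != 5 is True
→ out = a + num = -1
out = (-1)-6 = -7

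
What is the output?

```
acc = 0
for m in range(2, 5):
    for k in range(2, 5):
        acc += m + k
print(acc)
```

m=2,k=2: acc = 0+4 = 4
m=2,k=3: acc = 4+5 = 9
m=2,k=4: acc = 9+6 = 15
m=3,k=2: acc = 15+5 = 20
m=3,k=3: acc = 20+6 = 26
m=3,k=4: acc = 26+7 = 33
m=4,k=2: acc = 33+6 = 39
m=4,k=3: acc = 39+7 = 46
m=4,k=4: acc = 46+8 = 54

54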